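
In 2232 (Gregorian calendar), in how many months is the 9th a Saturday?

Check the 9th of each month of 2232: Jan 9: Mon, Feb 9: Thu, Mar 9: Fri, Apr 9: Mon, May 9: Wed, Jun 9: Sat, Jul 9: Mon, Aug 9: Thu, Sep 9: Sun, Oct 9: Tue, Nov 9: Fri, Dec 9: Sun.
Saturday occurs in June — 1 month.

1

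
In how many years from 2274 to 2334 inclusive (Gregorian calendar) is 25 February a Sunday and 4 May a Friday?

Check each year's weekday for 25 February and 4 May:
  2274: Wed/Mon  2275: Thu/Tue  2276: Fri/Thu  2277: Sun/Fri ✓  2278: Mon/Sat  2279: Tue/Sun  2280: Wed/Tue  2281: Fri/Wed  2282: Sat/Thu  2283: Sun/Fri ✓  2284: Mon/Sun  2285: Wed/Mon  2286: Thu/Tue  2287: Fri/Wed  …(33 more)…  2321: Fri/Wed  2322: Sat/Thu  2323: Sun/Fri ✓  2324: Mon/Sun  2325: Wed/Mon  2326: Thu/Tue  2327: Fri/Wed  2328: Sat/Fri  2329: Mon/Sat  2330: Tue/Sun  2331: Wed/Mon  2332: Thu/Wed  2333: Sat/Thu  2334: Sun/Fri ✓
Both conditions hold in: 2277, 2283, 2294, 2300, 2306, 2317, 2323, 2334 — 8.

8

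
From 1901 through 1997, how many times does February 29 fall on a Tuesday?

3

Leap years in 1901–1997: 24 of them.
Feb 29 weekday advances by 5 (mod 7) from one leap year to the next four years later (or differs when a century non-leap intervenes).
Leap-day weekdays: 1904:Mon 1908:Sat 1912:Thu 1916:Tue✓ 1920:Sun 1924:Fri 1928:Wed 1932:Mon 1936:Sat 1940:Thu 1944:Tue✓ 1948:Sun 1952:Fri 1956:Wed 1960:Mon 1964:Sat 1968:Thu 1972:Tue✓ 1976:Sun 1980:Fri 1984:Wed 1988:Mon 1992:Sat 1996:Thu
Tuesday: 1916, 1944, 1972 → 3.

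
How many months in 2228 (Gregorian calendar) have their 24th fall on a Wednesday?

Check the 24th of each month of 2228: Jan 24: Thu, Feb 24: Sun, Mar 24: Mon, Apr 24: Thu, May 24: Sat, Jun 24: Tue, Jul 24: Thu, Aug 24: Sun, Sep 24: Wed, Oct 24: Fri, Nov 24: Mon, Dec 24: Wed.
Wednesday occurs in September, December — 2 months.

2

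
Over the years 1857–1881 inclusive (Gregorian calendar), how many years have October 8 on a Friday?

4

Track October 8's weekday year by year (advancing +1, or +2 across a Feb 29):
  1857: Thu  1858: Fri (+1) ✓  1859: Sat (+1)  1860: Mon (+2)  1861: Tue (+1)
  1862: Wed (+1)  1863: Thu (+1)  1864: Sat (+2)  1865: Sun (+1)  1866: Mon (+1)
  1867: Tue (+1)  1868: Thu (+2)  1869: Fri (+1) ✓  1870: Sat (+1)  1871: Sun (+1)
  1872: Tue (+2)  1873: Wed (+1)  1874: Thu (+1)  1875: Fri (+1) ✓  1876: Sun (+2)
  1877: Mon (+1)  1878: Tue (+1)  1879: Wed (+1)  1880: Fri (+2) ✓  1881: Sat (+1)
Friday years: 1858, 1869, 1875, 1880 — 4 in total.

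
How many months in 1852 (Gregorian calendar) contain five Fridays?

A month of length L has five Fridays iff its first Friday is on day ≤ L−28 (so day 1–3 in a 31-day month, 1–2 in a 30-day month, day 1 in a leap February).
Checking each month of 1852: Jan starts Thu (31d) ✓; Feb starts Sun (29d); Mar starts Mon (31d); Apr starts Thu (30d) ✓; May starts Sat (31d); Jun starts Tue (30d); Jul starts Thu (31d) ✓; Aug starts Sun (31d); Sep starts Wed (30d); Oct starts Fri (31d) ✓; Nov starts Mon (30d); Dec starts Wed (31d) ✓.
Five-Friday months: January, April, July, October, December → 5.

5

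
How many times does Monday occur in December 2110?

5

December 2110 has 31 days and begins on Monday.
The first Monday is December 1.
Mondays fall on 1, 8, 15, 22, 29 — that's 5.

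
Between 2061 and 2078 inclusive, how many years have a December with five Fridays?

December has 31 days; it has five Fridays when Friday falls among the first (month-length − 28) days — i.e. when December 1 is one of Friday/Thursday/Wednesday.
December 1 by year: 2061:Thu✓ 2062:Fri✓ 2063:Sat 2064:Mon 2065:Tue 2066:Wed✓ 2067:Thu✓ 2068:Sat 2069:Sun 2070:Mon 2071:Tue 2072:Thu✓ 2073:Fri✓ 2074:Sat 2075:Sun 2076:Tue 2077:Wed✓ 2078:Thu✓
Years with five Fridays: 2061, 2062, 2066, 2067, 2072, 2073, 2077, 2078 → 8.

8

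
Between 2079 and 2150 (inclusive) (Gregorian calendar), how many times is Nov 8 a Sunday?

11

Track Nov 8's weekday year by year (advancing +1, or +2 across a Feb 29):
  2079: Wed  2080: Fri (+2)  2081: Sat (+1)  2082: Sun (+1) ✓  2083: Mon (+1)
  2084: Wed (+2)  2085: Thu (+1)  2086: Fri (+1)  2087: Sat (+1)  2088: Mon (+2)
  2089: Tue (+1)  2090: Wed (+1)  2091: Thu (+1)  2092: Sat (+2)  … (44 more years) …
  2137: Fri (+1)  2138: Sat (+1)  2139: Sun (+1) ✓  2140: Tue (+2)  2141: Wed (+1)
  2142: Thu (+1)  2143: Fri (+1)  2144: Sun (+2) ✓  2145: Mon (+1)  2146: Tue (+1)
  2147: Wed (+1)  2148: Fri (+2)  2149: Sat (+1)  2150: Sun (+1) ✓
Sunday years: 2082, 2093, 2099, 2105, 2111, 2116, 2122, 2133, 2139, 2144, 2150 — 11 in total.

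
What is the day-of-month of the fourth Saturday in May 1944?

May 1, 1944 is a Monday, so the first Saturday is the 6th.
The fourth Saturday is 6 + 21 = 27.

27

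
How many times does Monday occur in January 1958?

January 1958 has 31 days and begins on Wednesday.
The first Monday is January 6.
Mondays fall on 6, 13, 20, 27 — that's 4.

4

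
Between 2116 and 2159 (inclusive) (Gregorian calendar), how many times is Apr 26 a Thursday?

Track Apr 26's weekday year by year (advancing +1, or +2 across a Feb 29):
  2116: Sun  2117: Mon (+1)  2118: Tue (+1)  2119: Wed (+1)  2120: Fri (+2)
  2121: Sat (+1)  2122: Sun (+1)  2123: Mon (+1)  2124: Wed (+2)  2125: Thu (+1) ✓
  2126: Fri (+1)  2127: Sat (+1)  2128: Mon (+2)  2129: Tue (+1)  … (16 more years) …
  2146: Tue (+1)  2147: Wed (+1)  2148: Fri (+2)  2149: Sat (+1)  2150: Sun (+1)
  2151: Mon (+1)  2152: Wed (+2)  2153: Thu (+1) ✓  2154: Fri (+1)  2155: Sat (+1)
  2156: Mon (+2)  2157: Tue (+1)  2158: Wed (+1)  2159: Thu (+1) ✓
Thursday years: 2125, 2131, 2136, 2142, 2153, 2159 — 6 in total.

6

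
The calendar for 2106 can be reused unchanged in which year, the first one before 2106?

Two years share a calendar iff Jan 1 falls on the same weekday and both are leap or both are common. 2106: Jan 1 is Friday, common year.
2105: Jan 1 Thursday, common
2104: Jan 1 Tuesday, leap
2103: Jan 1 Monday, common
2102: Jan 1 Sunday, common
2101: Jan 1 Saturday, common
2100: Jan 1 Friday, common
2100 matches on both conditions.

2100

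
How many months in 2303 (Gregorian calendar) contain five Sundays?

4

A month of length L has five Sundays iff its first Sunday is on day ≤ L−28 (so day 1–3 in a 31-day month, 1–2 in a 30-day month, day 1 in a leap February).
Checking each month of 2303: Jan starts Thu (31d); Feb starts Sun (28d); Mar starts Sun (31d) ✓; Apr starts Wed (30d); May starts Fri (31d) ✓; Jun starts Mon (30d); Jul starts Wed (31d); Aug starts Sat (31d) ✓; Sep starts Tue (30d); Oct starts Thu (31d); Nov starts Sun (30d) ✓; Dec starts Tue (31d).
Five-Sunday months: March, May, August, November → 4.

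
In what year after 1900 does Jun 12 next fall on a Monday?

From one year to the next, a fixed date's weekday advances by 1, or by 2 when a Feb 29 lies between the two dates.
1900: June 12 is Tuesday.
1901: Wednesday (+1)
1902: Thursday (+1)
1903: Friday (+1)
1904: Sunday (+2)
1905: Monday (+1)
Jun 12 falls on a Monday in 1905.

1905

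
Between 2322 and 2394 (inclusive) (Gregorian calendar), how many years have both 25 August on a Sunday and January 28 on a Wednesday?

0

Check each year's weekday for 25 August and January 28:
  2322: Fri/Sat  2323: Sat/Sun  2324: Mon/Mon  2325: Tue/Wed  2326: Wed/Thu  2327: Thu/Fri  2328: Sat/Sat  2329: Sun/Mon  2330: Mon/Tue  2331: Tue/Wed  2332: Thu/Thu  2333: Fri/Sat  2334: Sat/Sun  2335: Sun/Mon  …(45 more)…  2381: Tue/Wed  2382: Wed/Thu  2383: Thu/Fri  2384: Sat/Sat  2385: Sun/Mon  2386: Mon/Tue  2387: Tue/Wed  2388: Thu/Thu  2389: Fri/Sat  2390: Sat/Sun  2391: Sun/Mon  2392: Tue/Tue  2393: Wed/Thu  2394: Thu/Fri
Both conditions hold in: no year — 0.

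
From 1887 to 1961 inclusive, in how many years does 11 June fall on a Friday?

Track 11 June's weekday year by year (advancing +1, or +2 across a Feb 29):
  1887: Sat  1888: Mon (+2)  1889: Tue (+1)  1890: Wed (+1)  1891: Thu (+1)
  1892: Sat (+2)  1893: Sun (+1)  1894: Mon (+1)  1895: Tue (+1)  1896: Thu (+2)
  1897: Fri (+1) ✓  1898: Sat (+1)  1899: Sun (+1)  1900: Mon (+1)  … (47 more years) …
  1948: Fri (+2) ✓  1949: Sat (+1)  1950: Sun (+1)  1951: Mon (+1)  1952: Wed (+2)
  1953: Thu (+1)  1954: Fri (+1) ✓  1955: Sat (+1)  1956: Mon (+2)  1957: Tue (+1)
  1958: Wed (+1)  1959: Thu (+1)  1960: Sat (+2)  1961: Sun (+1)
Friday years: 1897, 1909, 1915, 1920, 1926, 1937, 1943, 1948, 1954 — 9 in total.

9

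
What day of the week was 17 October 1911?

January 1, 1911 is a Sunday.
October 17 is day 290 of the year, i.e. 289 days after Jan 1.
289 mod 7 = 2, so advance 2 weekdays from Sunday: Tuesday.

Tuesday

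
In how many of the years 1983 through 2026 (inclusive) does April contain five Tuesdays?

13

April has 30 days; it has five Tuesdays when Tuesday falls among the first (month-length − 28) days — i.e. when April 1 is one of Tuesday/Monday.
April 1 by year: 1983:Fri 1984:Sun 1985:Mon✓ 1986:Tue✓ 1987:Wed 1988:Fri 1989:Sat 1990:Sun 1991:Mon✓ 1992:Wed 1993:Thu 1994:Fri 1995:Sat 1996:Mon✓ 1997:Tue✓ …(14 more)… 2012:Sun 2013:Mon✓ 2014:Tue✓ 2015:Wed 2016:Fri 2017:Sat 2018:Sun 2019:Mon✓ 2020:Wed 2021:Thu 2022:Fri 2023:Sat 2024:Mon✓ 2025:Tue✓ 2026:Wed
Years with five Tuesdays: 1985, 1986, 1991, 1996, 1997, 2002, 2003, 2008, 2013, 2014, 2019, 2024, 2025 → 13.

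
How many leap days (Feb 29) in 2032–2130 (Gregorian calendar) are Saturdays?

3

Leap years in 2032–2130: 24 of them.
Feb 29 weekday advances by 5 (mod 7) from one leap year to the next four years later (or differs when a century non-leap intervenes).
Leap-day weekdays: 2032:Sun 2036:Fri 2040:Wed 2044:Mon 2048:Sat✓ 2052:Thu 2056:Tue 2060:Sun 2064:Fri 2068:Wed 2072:Mon 2076:Sat✓ 2080:Thu 2084:Tue 2088:Sun 2092:Fri 2096:Wed 2104:Fri 2108:Wed 2112:Mon 2116:Sat✓ 2120:Thu 2124:Tue 2128:Sun
Saturday: 2048, 2076, 2116 → 3.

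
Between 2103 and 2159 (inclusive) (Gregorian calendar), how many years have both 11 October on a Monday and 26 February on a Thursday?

Check each year's weekday for 11 October and 26 February:
  2103: Thu/Mon  2104: Sat/Tue  2105: Sun/Thu  2106: Mon/Fri  2107: Tue/Sat  2108: Thu/Sun  2109: Fri/Tue  2110: Sat/Wed  2111: Sun/Thu  2112: Tue/Fri  2113: Wed/Sun  2114: Thu/Mon  2115: Fri/Tue  2116: Sun/Wed  …(29 more)…  2146: Tue/Sat  2147: Wed/Sun  2148: Fri/Mon  2149: Sat/Wed  2150: Sun/Thu  2151: Mon/Fri  2152: Wed/Sat  2153: Thu/Mon  2154: Fri/Tue  2155: Sat/Wed  2156: Mon/Thu ✓  2157: Tue/Sat  2158: Wed/Sun  2159: Thu/Mon
Both conditions hold in: 2128, 2156 — 2.

2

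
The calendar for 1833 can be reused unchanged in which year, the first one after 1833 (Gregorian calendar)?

Two years share a calendar iff Jan 1 falls on the same weekday and both are leap or both are common. 1833: Jan 1 is Tuesday, common year.
1834: Jan 1 Wednesday, common
1835: Jan 1 Thursday, common
1836: Jan 1 Friday, leap
1837: Jan 1 Sunday, common
1838: Jan 1 Monday, common
1839: Jan 1 Tuesday, common
1839 matches on both conditions.

1839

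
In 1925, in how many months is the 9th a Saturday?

1

Check the 9th of each month of 1925: Jan 9: Fri, Feb 9: Mon, Mar 9: Mon, Apr 9: Thu, May 9: Sat, Jun 9: Tue, Jul 9: Thu, Aug 9: Sun, Sep 9: Wed, Oct 9: Fri, Nov 9: Mon, Dec 9: Wed.
Saturday occurs in May — 1 month.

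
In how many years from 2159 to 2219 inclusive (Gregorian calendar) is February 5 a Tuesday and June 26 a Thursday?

Check each year's weekday for February 5 and June 26:
  2159: Mon/Tue  2160: Tue/Thu ✓  2161: Thu/Fri  2162: Fri/Sat  2163: Sat/Sun  2164: Sun/Tue  2165: Tue/Wed  2166: Wed/Thu  2167: Thu/Fri  2168: Fri/Sun  2169: Sun/Mon  2170: Mon/Tue  2171: Tue/Wed  2172: Wed/Fri  …(33 more)…  2206: Wed/Thu  2207: Thu/Fri  2208: Fri/Sun  2209: Sun/Mon  2210: Mon/Tue  2211: Tue/Wed  2212: Wed/Fri  2213: Fri/Sat  2214: Sat/Sun  2215: Sun/Mon  2216: Mon/Wed  2217: Wed/Thu  2218: Thu/Fri  2219: Fri/Sat
Both conditions hold in: 2160, 2188 — 2.

2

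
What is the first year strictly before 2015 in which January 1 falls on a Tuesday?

2013

From one year to the next, a fixed date's weekday advances by 1, or by 2 when a Feb 29 lies between the two dates.
2015: January 1 is Thursday.
2014: Wednesday (−1)
2013: Tuesday (−1)
January 1 falls on a Tuesday in 2013.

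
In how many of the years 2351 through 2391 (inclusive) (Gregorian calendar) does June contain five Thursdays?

11

June has 30 days; it has five Thursdays when Thursday falls among the first (month-length − 28) days — i.e. when June 1 is one of Thursday/Wednesday.
June 1 by year: 2351:Fri 2352:Sun 2353:Mon 2354:Tue 2355:Wed✓ 2356:Fri 2357:Sat 2358:Sun 2359:Mon 2360:Wed✓ 2361:Thu✓ 2362:Fri 2363:Sat 2364:Mon 2365:Tue …(11 more)… 2377:Wed✓ 2378:Thu✓ 2379:Fri 2380:Sun 2381:Mon 2382:Tue 2383:Wed✓ 2384:Fri 2385:Sat 2386:Sun 2387:Mon 2388:Wed✓ 2389:Thu✓ 2390:Fri 2391:Sat
Years with five Thursdays: 2355, 2360, 2361, 2366, 2367, 2372, 2377, 2378, 2383, 2388, 2389 → 11.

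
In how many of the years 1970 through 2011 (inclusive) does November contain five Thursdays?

12

November has 30 days; it has five Thursdays when Thursday falls among the first (month-length − 28) days — i.e. when November 1 is one of Thursday/Wednesday.
November 1 by year: 1970:Sun 1971:Mon 1972:Wed✓ 1973:Thu✓ 1974:Fri 1975:Sat 1976:Mon 1977:Tue 1978:Wed✓ 1979:Thu✓ 1980:Sat 1981:Sun 1982:Mon 1983:Tue 1984:Thu✓ …(12 more)… 1997:Sat 1998:Sun 1999:Mon 2000:Wed✓ 2001:Thu✓ 2002:Fri 2003:Sat 2004:Mon 2005:Tue 2006:Wed✓ 2007:Thu✓ 2008:Sat 2009:Sun 2010:Mon 2011:Tue
Years with five Thursdays: 1972, 1973, 1978, 1979, 1984, 1989, 1990, 1995, 2000, 2001, 2006, 2007 → 12.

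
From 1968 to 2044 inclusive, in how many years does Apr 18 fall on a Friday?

12

Track Apr 18's weekday year by year (advancing +1, or +2 across a Feb 29):
  1968: Thu  1969: Fri (+1) ✓  1970: Sat (+1)  1971: Sun (+1)  1972: Tue (+2)
  1973: Wed (+1)  1974: Thu (+1)  1975: Fri (+1) ✓  1976: Sun (+2)  1977: Mon (+1)
  1978: Tue (+1)  1979: Wed (+1)  1980: Fri (+2) ✓  1981: Sat (+1)  … (49 more years) …
  2031: Fri (+1) ✓  2032: Sun (+2)  2033: Mon (+1)  2034: Tue (+1)  2035: Wed (+1)
  2036: Fri (+2) ✓  2037: Sat (+1)  2038: Sun (+1)  2039: Mon (+1)  2040: Wed (+2)
  2041: Thu (+1)  2042: Fri (+1) ✓  2043: Sat (+1)  2044: Mon (+2)
Friday years: 1969, 1975, 1980, 1986, 1997, 2003, 2008, 2014, 2025, 2031, 2036, 2042 — 12 in total.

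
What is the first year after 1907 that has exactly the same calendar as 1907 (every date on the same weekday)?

Two years share a calendar iff Jan 1 falls on the same weekday and both are leap or both are common. 1907: Jan 1 is Tuesday, common year.
1908: Jan 1 Wednesday, leap
1909: Jan 1 Friday, common
1910: Jan 1 Saturday, common
1911: Jan 1 Sunday, common
1912: Jan 1 Monday, leap
1913: Jan 1 Wednesday, common
1914: Jan 1 Thursday, common
1915: Jan 1 Friday, common
1916: Jan 1 Saturday, leap
1917: Jan 1 Monday, common
1918: Jan 1 Tuesday, common
1918 matches on both conditions.

1918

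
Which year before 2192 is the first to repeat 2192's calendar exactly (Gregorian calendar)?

2164

Two years share a calendar iff Jan 1 falls on the same weekday and both are leap or both are common. 2192: Jan 1 is Sunday, leap year.
2191: Jan 1 Saturday, common
2190: Jan 1 Friday, common
2189: Jan 1 Thursday, common
2188: Jan 1 Tuesday, leap
2187: Jan 1 Monday, common
2186: Jan 1 Sunday, common
2185: Jan 1 Saturday, common
2184: Jan 1 Thursday, leap
2183: Jan 1 Wednesday, common
2182: Jan 1 Tuesday, common
2181: Jan 1 Monday, common
2180: Jan 1 Saturday, leap
2179: Jan 1 Friday, common
2178: Jan 1 Thursday, common
2177: Jan 1 Wednesday, common
2176: Jan 1 Monday, leap
2175: Jan 1 Sunday, common
2174: Jan 1 Saturday, common
2173: Jan 1 Friday, common
2172: Jan 1 Wednesday, leap
2171: Jan 1 Tuesday, common
2170: Jan 1 Monday, common
2169: Jan 1 Sunday, common
2168: Jan 1 Friday, leap
2167: Jan 1 Thursday, common
2166: Jan 1 Wednesday, common
2165: Jan 1 Tuesday, common
2164: Jan 1 Sunday, leap
2164 matches on both conditions.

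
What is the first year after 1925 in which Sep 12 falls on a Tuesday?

1933

From one year to the next, a fixed date's weekday advances by 1, or by 2 when a Feb 29 lies between the two dates.
1925: September 12 is Saturday.
1926: Sunday (+1)
1927: Monday (+1)
1928: Wednesday (+2)
1929: Thursday (+1)
1930: Friday (+1)
1931: Saturday (+1)
1932: Monday (+2)
1933: Tuesday (+1)
Sep 12 falls on a Tuesday in 1933.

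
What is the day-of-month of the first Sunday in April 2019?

7

April 1, 2019 is a Monday, so the first Sunday is the 7th.
The first Sunday is 7 + 0 = 7.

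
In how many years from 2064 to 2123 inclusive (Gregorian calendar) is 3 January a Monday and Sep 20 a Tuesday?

Check each year's weekday for 3 January and Sep 20:
  2064: Thu/Sat  2065: Sat/Sun  2066: Sun/Mon  2067: Mon/Tue ✓  2068: Tue/Thu  2069: Thu/Fri  2070: Fri/Sat  2071: Sat/Sun  2072: Sun/Tue  2073: Tue/Wed  2074: Wed/Thu  2075: Thu/Fri  2076: Fri/Sun  2077: Sun/Mon  …(32 more)…  2110: Fri/Sat  2111: Sat/Sun  2112: Sun/Tue  2113: Tue/Wed  2114: Wed/Thu  2115: Thu/Fri  2116: Fri/Sun  2117: Sun/Mon  2118: Mon/Tue ✓  2119: Tue/Wed  2120: Wed/Fri  2121: Fri/Sat  2122: Sat/Sun  2123: Sun/Mon
Both conditions hold in: 2067, 2078, 2089, 2095, 2101, 2107, 2118 — 7.

7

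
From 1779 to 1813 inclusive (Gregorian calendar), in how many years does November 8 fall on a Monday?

5

Track November 8's weekday year by year (advancing +1, or +2 across a Feb 29):
  1779: Mon ✓  1780: Wed (+2)  1781: Thu (+1)  1782: Fri (+1)  1783: Sat (+1)
  1784: Mon (+2) ✓  1785: Tue (+1)  1786: Wed (+1)  1787: Thu (+1)  1788: Sat (+2)
  1789: Sun (+1)  1790: Mon (+1) ✓  1791: Tue (+1)  1792: Thu (+2)  … (7 more years) …
  1800: Sat (+1)  1801: Sun (+1)  1802: Mon (+1) ✓  1803: Tue (+1)  1804: Thu (+2)
  1805: Fri (+1)  1806: Sat (+1)  1807: Sun (+1)  1808: Tue (+2)  1809: Wed (+1)
  1810: Thu (+1)  1811: Fri (+1)  1812: Sun (+2)  1813: Mon (+1) ✓
Monday years: 1779, 1784, 1790, 1802, 1813 — 5 in total.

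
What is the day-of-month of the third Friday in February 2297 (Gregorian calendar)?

19

February 1, 2297 is a Monday, so the first Friday is the 5th.
The third Friday is 5 + 14 = 19.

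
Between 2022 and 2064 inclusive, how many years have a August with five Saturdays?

18

August has 31 days; it has five Saturdays when Saturday falls among the first (month-length − 28) days — i.e. when August 1 is one of Saturday/Friday/Thursday.
August 1 by year: 2022:Mon 2023:Tue 2024:Thu✓ 2025:Fri✓ 2026:Sat✓ 2027:Sun 2028:Tue 2029:Wed 2030:Thu✓ 2031:Fri✓ 2032:Sun 2033:Mon 2034:Tue 2035:Wed 2036:Fri✓ …(13 more)… 2050:Mon 2051:Tue 2052:Thu✓ 2053:Fri✓ 2054:Sat✓ 2055:Sun 2056:Tue 2057:Wed 2058:Thu✓ 2059:Fri✓ 2060:Sun 2061:Mon 2062:Tue 2063:Wed 2064:Fri✓
Years with five Saturdays: 2024, 2025, 2026, 2030, 2031, 2036, 2037, 2041, 2042, 2043, 2047, 2048, 2052, 2053, 2054, 2058, 2059, 2064 → 18.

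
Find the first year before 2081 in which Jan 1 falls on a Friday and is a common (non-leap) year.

Jan 1 advances by 2 weekdays after a leap year and by 1 after a common year.
2081: Jan 1 is Wednesday.
2080: Monday (leap)
2079: Sunday
2078: Saturday
2077: Friday
2077 begins on a Friday and is a common year.

2077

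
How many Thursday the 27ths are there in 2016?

1

Check the 27th of each month of 2016: Jan 27: Wed, Feb 27: Sat, Mar 27: Sun, Apr 27: Wed, May 27: Fri, Jun 27: Mon, Jul 27: Wed, Aug 27: Sat, Sep 27: Tue, Oct 27: Thu, Nov 27: Sun, Dec 27: Tue.
Thursday occurs in October — 1 month.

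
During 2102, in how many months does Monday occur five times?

A month of length L has five Mondays iff its first Monday is on day ≤ L−28 (so day 1–3 in a 31-day month, 1–2 in a 30-day month, day 1 in a leap February).
Checking each month of 2102: Jan starts Sun (31d) ✓; Feb starts Wed (28d); Mar starts Wed (31d); Apr starts Sat (30d); May starts Mon (31d) ✓; Jun starts Thu (30d); Jul starts Sat (31d) ✓; Aug starts Tue (31d); Sep starts Fri (30d); Oct starts Sun (31d) ✓; Nov starts Wed (30d); Dec starts Fri (31d).
Five-Monday months: January, May, July, October → 4.

4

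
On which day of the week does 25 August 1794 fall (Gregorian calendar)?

January 1, 1794 is a Wednesday.
August 25 is day 237 of the year, i.e. 236 days after Jan 1.
236 mod 7 = 5, so advance 5 weekdays from Wednesday: Monday.

Monday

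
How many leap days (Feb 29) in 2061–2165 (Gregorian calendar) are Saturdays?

3

Leap years in 2061–2165: 25 of them.
Feb 29 weekday advances by 5 (mod 7) from one leap year to the next four years later (or differs when a century non-leap intervenes).
Leap-day weekdays: 2064:Fri 2068:Wed 2072:Mon 2076:Sat✓ 2080:Thu 2084:Tue 2088:Sun 2092:Fri 2096:Wed 2104:Fri 2108:Wed 2112:Mon 2116:Sat✓ 2120:Thu 2124:Tue 2128:Sun 2132:Fri 2136:Wed 2140:Mon 2144:Sat✓ 2148:Thu 2152:Tue 2156:Sun 2160:Fri 2164:Wed
Saturday: 2076, 2116, 2144 → 3.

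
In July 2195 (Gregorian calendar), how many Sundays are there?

4

July 2195 has 31 days and begins on Wednesday.
The first Sunday is July 5.
Sundays fall on 5, 12, 19, 26 — that's 4.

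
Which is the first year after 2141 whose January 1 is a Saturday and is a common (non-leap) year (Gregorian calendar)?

Jan 1 advances by 2 weekdays after a leap year and by 1 after a common year.
2141: Jan 1 is Sunday.
2142: Monday
2143: Tuesday
2144: Wednesday (leap)
2145: Friday
2146: Saturday
2146 begins on a Saturday and is a common year.

2146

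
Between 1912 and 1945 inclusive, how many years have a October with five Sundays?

October has 31 days; it has five Sundays when Sunday falls among the first (month-length − 28) days — i.e. when October 1 is one of Sunday/Saturday/Friday.
October 1 by year: 1912:Tue 1913:Wed 1914:Thu 1915:Fri✓ 1916:Sun✓ 1917:Mon 1918:Tue 1919:Wed 1920:Fri✓ 1921:Sat✓ 1922:Sun✓ 1923:Mon 1924:Wed 1925:Thu 1926:Fri✓ …(4 more)… 1931:Thu 1932:Sat✓ 1933:Sun✓ 1934:Mon 1935:Tue 1936:Thu 1937:Fri✓ 1938:Sat✓ 1939:Sun✓ 1940:Tue 1941:Wed 1942:Thu 1943:Fri✓ 1944:Sun✓ 1945:Mon
Years with five Sundays: 1915, 1916, 1920, 1921, 1922, 1926, 1927, 1932, 1933, 1937, 1938, 1939, 1943, 1944 → 14.

14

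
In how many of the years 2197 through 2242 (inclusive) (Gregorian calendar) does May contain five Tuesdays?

20

May has 31 days; it has five Tuesdays when Tuesday falls among the first (month-length − 28) days — i.e. when May 1 is one of Tuesday/Monday/Sunday.
May 1 by year: 2197:Mon✓ 2198:Tue✓ 2199:Wed 2200:Thu 2201:Fri 2202:Sat 2203:Sun✓ 2204:Tue✓ 2205:Wed 2206:Thu 2207:Fri 2208:Sun✓ 2209:Mon✓ 2210:Tue✓ 2211:Wed …(16 more)… 2228:Thu 2229:Fri 2230:Sat 2231:Sun✓ 2232:Tue✓ 2233:Wed 2234:Thu 2235:Fri 2236:Sun✓ 2237:Mon✓ 2238:Tue✓ 2239:Wed 2240:Fri 2241:Sat 2242:Sun✓
Years with five Tuesdays: 2197, 2198, 2203, 2204, 2208, 2209, 2210, 2214, 2215, 2220, 2221, 2225, 2226, 2227, 2231, 2232, 2236, 2237, 2238, 2242 → 20.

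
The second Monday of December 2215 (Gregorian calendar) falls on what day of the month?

11

December 1, 2215 is a Friday, so the first Monday is the 4th.
The second Monday is 4 + 7 = 11.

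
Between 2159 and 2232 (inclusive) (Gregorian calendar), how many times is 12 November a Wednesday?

11

Track 12 November's weekday year by year (advancing +1, or +2 across a Feb 29):
  2159: Mon  2160: Wed (+2) ✓  2161: Thu (+1)  2162: Fri (+1)  2163: Sat (+1)
  2164: Mon (+2)  2165: Tue (+1)  2166: Wed (+1) ✓  2167: Thu (+1)  2168: Sat (+2)
  2169: Sun (+1)  2170: Mon (+1)  2171: Tue (+1)  2172: Thu (+2)  … (46 more years) …
  2219: Fri (+1)  2220: Sun (+2)  2221: Mon (+1)  2222: Tue (+1)  2223: Wed (+1) ✓
  2224: Fri (+2)  2225: Sat (+1)  2226: Sun (+1)  2227: Mon (+1)  2228: Wed (+2) ✓
  2229: Thu (+1)  2230: Fri (+1)  2231: Sat (+1)  2232: Mon (+2)
Wednesday years: 2160, 2166, 2177, 2183, 2188, 2194, 2200, 2206, 2217, 2223, 2228 — 11 in total.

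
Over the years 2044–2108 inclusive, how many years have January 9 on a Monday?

10

Track January 9's weekday year by year (advancing +1, or +2 across a Feb 29):
  2044: Sat  2045: Mon (+2) ✓  2046: Tue (+1)  2047: Wed (+1)  2048: Thu (+1)
  2049: Sat (+2)  2050: Sun (+1)  2051: Mon (+1) ✓  2052: Tue (+1)  2053: Thu (+2)
  2054: Fri (+1)  2055: Sat (+1)  2056: Sun (+1)  2057: Tue (+2)  … (37 more years) …
  2095: Sun (+1)  2096: Mon (+1) ✓  2097: Wed (+2)  2098: Thu (+1)  2099: Fri (+1)
  2100: Sat (+1)  2101: Sun (+1)  2102: Mon (+1) ✓  2103: Tue (+1)  2104: Wed (+1)
  2105: Fri (+2)  2106: Sat (+1)  2107: Sun (+1)  2108: Mon (+1) ✓
Monday years: 2045, 2051, 2062, 2068, 2073, 2079, 2090, 2096, 2102, 2108 — 10 in total.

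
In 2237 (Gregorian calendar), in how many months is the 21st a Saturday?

Check the 21st of each month of 2237: Jan 21: Sat, Feb 21: Tue, Mar 21: Tue, Apr 21: Fri, May 21: Sun, Jun 21: Wed, Jul 21: Fri, Aug 21: Mon, Sep 21: Thu, Oct 21: Sat, Nov 21: Tue, Dec 21: Thu.
Saturday occurs in January, October — 2 months.

2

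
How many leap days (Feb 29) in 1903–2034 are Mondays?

Leap years in 1903–2034: 33 of them.
Feb 29 weekday advances by 5 (mod 7) from one leap year to the next four years later (or differs when a century non-leap intervenes).
Leap-day weekdays: 1904:Mon✓ 1908:Sat 1912:Thu 1916:Tue 1920:Sun 1924:Fri 1928:Wed 1932:Mon✓ 1936:Sat 1940:Thu 1944:Tue 1948:Sun 1952:Fri …(7 more)… 1984:Wed 1988:Mon✓ 1992:Sat 1996:Thu 2000:Tue 2004:Sun 2008:Fri 2012:Wed 2016:Mon✓ 2020:Sat 2024:Thu 2028:Tue 2032:Sun
Monday: 1904, 1932, 1960, 1988, 2016 → 5.

5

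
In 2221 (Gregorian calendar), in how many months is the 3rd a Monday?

2

Check the 3rd of each month of 2221: Jan 3: Wed, Feb 3: Sat, Mar 3: Sat, Apr 3: Tue, May 3: Thu, Jun 3: Sun, Jul 3: Tue, Aug 3: Fri, Sep 3: Mon, Oct 3: Wed, Nov 3: Sat, Dec 3: Mon.
Monday occurs in September, December — 2 months.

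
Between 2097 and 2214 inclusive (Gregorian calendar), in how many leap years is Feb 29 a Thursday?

3

Leap years in 2097–2214: 27 of them.
Feb 29 weekday advances by 5 (mod 7) from one leap year to the next four years later (or differs when a century non-leap intervenes).
Leap-day weekdays: 2104:Fri 2108:Wed 2112:Mon 2116:Sat 2120:Thu✓ 2124:Tue 2128:Sun 2132:Fri 2136:Wed 2140:Mon 2144:Sat 2148:Thu✓ 2152:Tue 2156:Sun 2160:Fri 2164:Wed 2168:Mon 2172:Sat 2176:Thu✓ 2180:Tue 2184:Sun 2188:Fri 2192:Wed 2196:Mon 2204:Wed 2208:Mon 2212:Sat
Thursday: 2120, 2148, 2176 → 3.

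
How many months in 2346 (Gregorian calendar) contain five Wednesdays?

4

A month of length L has five Wednesdays iff its first Wednesday is on day ≤ L−28 (so day 1–3 in a 31-day month, 1–2 in a 30-day month, day 1 in a leap February).
Checking each month of 2346: Jan starts Tue (31d) ✓; Feb starts Fri (28d); Mar starts Fri (31d); Apr starts Mon (30d); May starts Wed (31d) ✓; Jun starts Sat (30d); Jul starts Mon (31d) ✓; Aug starts Thu (31d); Sep starts Sun (30d); Oct starts Tue (31d) ✓; Nov starts Fri (30d); Dec starts Sun (31d).
Five-Wednesday months: January, May, July, October → 4.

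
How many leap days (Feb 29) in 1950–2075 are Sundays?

4

Leap years in 1950–2075: 31 of them.
Feb 29 weekday advances by 5 (mod 7) from one leap year to the next four years later (or differs when a century non-leap intervenes).
Leap-day weekdays: 1952:Fri 1956:Wed 1960:Mon 1964:Sat 1968:Thu 1972:Tue 1976:Sun✓ 1980:Fri 1984:Wed 1988:Mon 1992:Sat 1996:Thu 2000:Tue …(5 more)… 2024:Thu 2028:Tue 2032:Sun✓ 2036:Fri 2040:Wed 2044:Mon 2048:Sat 2052:Thu 2056:Tue 2060:Sun✓ 2064:Fri 2068:Wed 2072:Mon
Sunday: 1976, 2004, 2032, 2060 → 4.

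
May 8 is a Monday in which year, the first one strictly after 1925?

1933

From one year to the next, a fixed date's weekday advances by 1, or by 2 when a Feb 29 lies between the two dates.
1925: May 8 is Friday.
1926: Saturday (+1)
1927: Sunday (+1)
1928: Tuesday (+2)
1929: Wednesday (+1)
1930: Thursday (+1)
1931: Friday (+1)
1932: Sunday (+2)
1933: Monday (+1)
May 8 falls on a Monday in 1933.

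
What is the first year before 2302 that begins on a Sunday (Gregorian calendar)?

Jan 1 advances by 2 weekdays after a leap year and by 1 after a common year.
2302: Jan 1 is Wednesday.
2301: Tuesday
2300: Monday
2299: Sunday
2299 begins on a Sunday

2299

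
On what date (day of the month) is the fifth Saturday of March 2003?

29

March 1, 2003 is a Saturday, so the first Saturday is the 1st.
The fifth Saturday is 1 + 28 = 29.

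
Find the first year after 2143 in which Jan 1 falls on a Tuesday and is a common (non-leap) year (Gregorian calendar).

2154

Jan 1 advances by 2 weekdays after a leap year and by 1 after a common year.
2143: Jan 1 is Tuesday.
2144: Wednesday (leap)
2145: Friday
2146: Saturday
2147: Sunday
2148: Monday (leap)
2149: Wednesday
2150: Thursday
2151: Friday
2152: Saturday (leap)
2153: Monday
2154: Tuesday
2154 begins on a Tuesday and is a common year.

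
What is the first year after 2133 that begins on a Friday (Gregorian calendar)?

Jan 1 advances by 2 weekdays after a leap year and by 1 after a common year.
2133: Jan 1 is Thursday.
2134: Friday
2134 begins on a Friday

2134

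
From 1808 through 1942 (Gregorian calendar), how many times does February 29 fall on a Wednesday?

Leap years in 1808–1942: 33 of them.
Feb 29 weekday advances by 5 (mod 7) from one leap year to the next four years later (or differs when a century non-leap intervenes).
Leap-day weekdays: 1808:Mon 1812:Sat 1816:Thu 1820:Tue 1824:Sun 1828:Fri 1832:Wed✓ 1836:Mon 1840:Sat 1844:Thu 1848:Tue 1852:Sun 1856:Fri …(7 more)… 1888:Wed✓ 1892:Mon 1896:Sat 1904:Mon 1908:Sat 1912:Thu 1916:Tue 1920:Sun 1924:Fri 1928:Wed✓ 1932:Mon 1936:Sat 1940:Thu
Wednesday: 1832, 1860, 1888, 1928 → 4.

4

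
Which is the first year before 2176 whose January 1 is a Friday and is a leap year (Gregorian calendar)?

2168

Jan 1 advances by 2 weekdays after a leap year and by 1 after a common year.
2176: Jan 1 is Monday (leap).
2175: Sunday
2174: Saturday
2173: Friday
2172: Wednesday (leap)
2171: Tuesday
2170: Monday
2169: Sunday
2168: Friday (leap)
2168 begins on a Friday and is a leap year.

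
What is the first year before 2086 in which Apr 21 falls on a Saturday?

From one year to the next, a fixed date's weekday advances by 1, or by 2 when a Feb 29 lies between the two dates.
2086: April 21 is Sunday.
2085: Saturday (−1)
Apr 21 falls on a Saturday in 2085.

2085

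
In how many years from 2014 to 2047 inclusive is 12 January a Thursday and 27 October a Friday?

4

Check each year's weekday for 12 January and 27 October:
  2014: Sun/Mon  2015: Mon/Tue  2016: Tue/Thu  2017: Thu/Fri ✓  2018: Fri/Sat  2019: Sat/Sun  2020: Sun/Tue  2021: Tue/Wed  2022: Wed/Thu  2023: Thu/Fri ✓  2024: Fri/Sun  2025: Sun/Mon  2026: Mon/Tue  2027: Tue/Wed  …(6 more)…  2034: Thu/Fri ✓  2035: Fri/Sat  2036: Sat/Mon  2037: Mon/Tue  2038: Tue/Wed  2039: Wed/Thu  2040: Thu/Sat  2041: Sat/Sun  2042: Sun/Mon  2043: Mon/Tue  2044: Tue/Thu  2045: Thu/Fri ✓  2046: Fri/Sat  2047: Sat/Sun
Both conditions hold in: 2017, 2023, 2034, 2045 — 4.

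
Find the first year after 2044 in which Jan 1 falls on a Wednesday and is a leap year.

Jan 1 advances by 2 weekdays after a leap year and by 1 after a common year.
2044: Jan 1 is Friday (leap).
2045: Sunday
2046: Monday
2047: Tuesday
2048: Wednesday (leap)
2048 begins on a Wednesday and is a leap year.

2048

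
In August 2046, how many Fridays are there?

August 2046 has 31 days and begins on Wednesday.
The first Friday is August 3.
Fridays fall on 3, 10, 17, 24, 31 — that's 5.

5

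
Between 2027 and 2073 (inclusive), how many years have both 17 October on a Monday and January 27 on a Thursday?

Check each year's weekday for 17 October and January 27:
  2027: Sun/Wed  2028: Tue/Thu  2029: Wed/Sat  2030: Thu/Sun  2031: Fri/Mon  2032: Sun/Tue  2033: Mon/Thu ✓  2034: Tue/Fri  2035: Wed/Sat  2036: Fri/Sun  2037: Sat/Tue  2038: Sun/Wed  2039: Mon/Thu ✓  2040: Wed/Fri  …(19 more)…  2060: Sun/Tue  2061: Mon/Thu ✓  2062: Tue/Fri  2063: Wed/Sat  2064: Fri/Sun  2065: Sat/Tue  2066: Sun/Wed  2067: Mon/Thu ✓  2068: Wed/Fri  2069: Thu/Sun  2070: Fri/Mon  2071: Sat/Tue  2072: Mon/Wed  2073: Tue/Fri
Both conditions hold in: 2033, 2039, 2050, 2061, 2067 — 5.

5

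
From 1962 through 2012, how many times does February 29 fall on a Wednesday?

Leap years in 1962–2012: 13 of them.
Feb 29 weekday advances by 5 (mod 7) from one leap year to the next four years later (or differs when a century non-leap intervenes).
Leap-day weekdays: 1964:Sat 1968:Thu 1972:Tue 1976:Sun 1980:Fri 1984:Wed✓ 1988:Mon 1992:Sat 1996:Thu 2000:Tue 2004:Sun 2008:Fri 2012:Wed✓
Wednesday: 1984, 2012 → 2.

2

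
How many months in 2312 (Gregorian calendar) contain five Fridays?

4

A month of length L has five Fridays iff its first Friday is on day ≤ L−28 (so day 1–3 in a 31-day month, 1–2 in a 30-day month, day 1 in a leap February).
Checking each month of 2312: Jan starts Mon (31d); Feb starts Thu (29d); Mar starts Fri (31d) ✓; Apr starts Mon (30d); May starts Wed (31d) ✓; Jun starts Sat (30d); Jul starts Mon (31d); Aug starts Thu (31d) ✓; Sep starts Sun (30d); Oct starts Tue (31d); Nov starts Fri (30d) ✓; Dec starts Sun (31d).
Five-Friday months: March, May, August, November → 4.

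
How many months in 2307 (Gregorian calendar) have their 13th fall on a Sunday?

2

Check the 13th of each month of 2307: Jan 13: Sun, Feb 13: Wed, Mar 13: Wed, Apr 13: Sat, May 13: Mon, Jun 13: Thu, Jul 13: Sat, Aug 13: Tue, Sep 13: Fri, Oct 13: Sun, Nov 13: Wed, Dec 13: Fri.
Sunday occurs in January, October — 2 months.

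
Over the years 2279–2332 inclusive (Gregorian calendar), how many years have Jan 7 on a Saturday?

8

Track Jan 7's weekday year by year (advancing +1, or +2 across a Feb 29):
  2279: Tue  2280: Wed (+1)  2281: Fri (+2)  2282: Sat (+1) ✓  2283: Sun (+1)
  2284: Mon (+1)  2285: Wed (+2)  2286: Thu (+1)  2287: Fri (+1)  2288: Sat (+1) ✓
  2289: Mon (+2)  2290: Tue (+1)  2291: Wed (+1)  2292: Thu (+1)  … (26 more years) …
  2319: Tue (+1)  2320: Wed (+1)  2321: Fri (+2)  2322: Sat (+1) ✓  2323: Sun (+1)
  2324: Mon (+1)  2325: Wed (+2)  2326: Thu (+1)  2327: Fri (+1)  2328: Sat (+1) ✓
  2329: Mon (+2)  2330: Tue (+1)  2331: Wed (+1)  2332: Thu (+1)
Saturday years: 2282, 2288, 2293, 2299, 2305, 2311, 2322, 2328 — 8 in total.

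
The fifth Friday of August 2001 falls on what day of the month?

August 1, 2001 is a Wednesday, so the first Friday is the 3rd.
The fifth Friday is 3 + 28 = 31.

31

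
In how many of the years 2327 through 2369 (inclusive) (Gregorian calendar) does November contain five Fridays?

13

November has 30 days; it has five Fridays when Friday falls among the first (month-length − 28) days — i.e. when November 1 is one of Friday/Thursday.
November 1 by year: 2327:Tue 2328:Thu✓ 2329:Fri✓ 2330:Sat 2331:Sun 2332:Tue 2333:Wed 2334:Thu✓ 2335:Fri✓ 2336:Sun 2337:Mon 2338:Tue 2339:Wed 2340:Fri✓ 2341:Sat …(13 more)… 2355:Tue 2356:Thu✓ 2357:Fri✓ 2358:Sat 2359:Sun 2360:Tue 2361:Wed 2362:Thu✓ 2363:Fri✓ 2364:Sun 2365:Mon 2366:Tue 2367:Wed 2368:Fri✓ 2369:Sat
Years with five Fridays: 2328, 2329, 2334, 2335, 2340, 2345, 2346, 2351, 2356, 2357, 2362, 2363, 2368 → 13.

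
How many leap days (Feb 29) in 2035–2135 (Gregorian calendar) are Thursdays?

3

Leap years in 2035–2135: 24 of them.
Feb 29 weekday advances by 5 (mod 7) from one leap year to the next four years later (or differs when a century non-leap intervenes).
Leap-day weekdays: 2036:Fri 2040:Wed 2044:Mon 2048:Sat 2052:Thu✓ 2056:Tue 2060:Sun 2064:Fri 2068:Wed 2072:Mon 2076:Sat 2080:Thu✓ 2084:Tue 2088:Sun 2092:Fri 2096:Wed 2104:Fri 2108:Wed 2112:Mon 2116:Sat 2120:Thu✓ 2124:Tue 2128:Sun 2132:Fri
Thursday: 2052, 2080, 2120 → 3.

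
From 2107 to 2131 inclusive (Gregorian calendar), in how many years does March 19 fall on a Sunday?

4

Track March 19's weekday year by year (advancing +1, or +2 across a Feb 29):
  2107: Sat  2108: Mon (+2)  2109: Tue (+1)  2110: Wed (+1)  2111: Thu (+1)
  2112: Sat (+2)  2113: Sun (+1) ✓  2114: Mon (+1)  2115: Tue (+1)  2116: Thu (+2)
  2117: Fri (+1)  2118: Sat (+1)  2119: Sun (+1) ✓  2120: Tue (+2)  2121: Wed (+1)
  2122: Thu (+1)  2123: Fri (+1)  2124: Sun (+2) ✓  2125: Mon (+1)  2126: Tue (+1)
  2127: Wed (+1)  2128: Fri (+2)  2129: Sat (+1)  2130: Sun (+1) ✓  2131: Mon (+1)
Sunday years: 2113, 2119, 2124, 2130 — 4 in total.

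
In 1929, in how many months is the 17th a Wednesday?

2

Check the 17th of each month of 1929: Jan 17: Thu, Feb 17: Sun, Mar 17: Sun, Apr 17: Wed, May 17: Fri, Jun 17: Mon, Jul 17: Wed, Aug 17: Sat, Sep 17: Tue, Oct 17: Thu, Nov 17: Sun, Dec 17: Tue.
Wednesday occurs in April, July — 2 months.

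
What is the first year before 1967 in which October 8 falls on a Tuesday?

1963

From one year to the next, a fixed date's weekday advances by 1, or by 2 when a Feb 29 lies between the two dates.
1967: October 8 is Sunday.
1966: Saturday (−1)
1965: Friday (−1)
1964: Thursday (−1)
1963: Tuesday (−2)
October 8 falls on a Tuesday in 1963.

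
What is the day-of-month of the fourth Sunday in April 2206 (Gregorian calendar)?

April 1, 2206 is a Tuesday, so the first Sunday is the 6th.
The fourth Sunday is 6 + 21 = 27.

27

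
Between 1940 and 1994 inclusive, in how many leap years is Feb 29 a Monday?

2

Leap years in 1940–1994: 14 of them.
Feb 29 weekday advances by 5 (mod 7) from one leap year to the next four years later (or differs when a century non-leap intervenes).
Leap-day weekdays: 1940:Thu 1944:Tue 1948:Sun 1952:Fri 1956:Wed 1960:Mon✓ 1964:Sat 1968:Thu 1972:Tue 1976:Sun 1980:Fri 1984:Wed 1988:Mon✓ 1992:Sat
Monday: 1960, 1988 → 2.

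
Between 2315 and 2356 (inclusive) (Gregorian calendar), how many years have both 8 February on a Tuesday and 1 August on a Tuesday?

Check each year's weekday for 8 February and 1 August:
  2315: Mon/Sun  2316: Tue/Tue ✓  2317: Thu/Wed  2318: Fri/Thu  2319: Sat/Fri  2320: Sun/Sun  2321: Tue/Mon  2322: Wed/Tue  2323: Thu/Wed  2324: Fri/Fri  2325: Sun/Sat  2326: Mon/Sun  2327: Tue/Mon  2328: Wed/Wed  …(14 more)…  2343: Mon/Sun  2344: Tue/Tue ✓  2345: Thu/Wed  2346: Fri/Thu  2347: Sat/Fri  2348: Sun/Sun  2349: Tue/Mon  2350: Wed/Tue  2351: Thu/Wed  2352: Fri/Fri  2353: Sun/Sat  2354: Mon/Sun  2355: Tue/Mon  2356: Wed/Wed
Both conditions hold in: 2316, 2344 — 2.

2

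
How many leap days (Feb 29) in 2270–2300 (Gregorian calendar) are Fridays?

1

Leap years in 2270–2300: 7 of them.
Feb 29 weekday advances by 5 (mod 7) from one leap year to the next four years later (or differs when a century non-leap intervenes).
Leap-day weekdays: 2272:Thu 2276:Tue 2280:Sun 2284:Fri✓ 2288:Wed 2292:Mon 2296:Sat
Friday: 2284 → 1.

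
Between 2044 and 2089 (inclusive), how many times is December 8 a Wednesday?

Track December 8's weekday year by year (advancing +1, or +2 across a Feb 29):
  2044: Thu  2045: Fri (+1)  2046: Sat (+1)  2047: Sun (+1)  2048: Tue (+2)
  2049: Wed (+1) ✓  2050: Thu (+1)  2051: Fri (+1)  2052: Sun (+2)  2053: Mon (+1)
  2054: Tue (+1)  2055: Wed (+1) ✓  2056: Fri (+2)  2057: Sat (+1)  … (18 more years) …
  2076: Tue (+2)  2077: Wed (+1) ✓  2078: Thu (+1)  2079: Fri (+1)  2080: Sun (+2)
  2081: Mon (+1)  2082: Tue (+1)  2083: Wed (+1) ✓  2084: Fri (+2)  2085: Sat (+1)
  2086: Sun (+1)  2087: Mon (+1)  2088: Wed (+2) ✓  2089: Thu (+1)
Wednesday years: 2049, 2055, 2060, 2066, 2077, 2083, 2088 — 7 in total.

7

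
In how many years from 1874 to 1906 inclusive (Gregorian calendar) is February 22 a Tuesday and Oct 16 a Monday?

1

Check each year's weekday for February 22 and Oct 16:
  1874: Sun/Fri  1875: Mon/Sat  1876: Tue/Mon ✓  1877: Thu/Tue  1878: Fri/Wed  1879: Sat/Thu  1880: Sun/Sat  1881: Tue/Sun  1882: Wed/Mon  1883: Thu/Tue  1884: Fri/Thu  1885: Sun/Fri  1886: Mon/Sat  1887: Tue/Sun  …(5 more)…  1893: Wed/Mon  1894: Thu/Tue  1895: Fri/Wed  1896: Sat/Fri  1897: Mon/Sat  1898: Tue/Sun  1899: Wed/Mon  1900: Thu/Tue  1901: Fri/Wed  1902: Sat/Thu  1903: Sun/Fri  1904: Mon/Sun  1905: Wed/Mon  1906: Thu/Tue
Both conditions hold in: 1876 — 1.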